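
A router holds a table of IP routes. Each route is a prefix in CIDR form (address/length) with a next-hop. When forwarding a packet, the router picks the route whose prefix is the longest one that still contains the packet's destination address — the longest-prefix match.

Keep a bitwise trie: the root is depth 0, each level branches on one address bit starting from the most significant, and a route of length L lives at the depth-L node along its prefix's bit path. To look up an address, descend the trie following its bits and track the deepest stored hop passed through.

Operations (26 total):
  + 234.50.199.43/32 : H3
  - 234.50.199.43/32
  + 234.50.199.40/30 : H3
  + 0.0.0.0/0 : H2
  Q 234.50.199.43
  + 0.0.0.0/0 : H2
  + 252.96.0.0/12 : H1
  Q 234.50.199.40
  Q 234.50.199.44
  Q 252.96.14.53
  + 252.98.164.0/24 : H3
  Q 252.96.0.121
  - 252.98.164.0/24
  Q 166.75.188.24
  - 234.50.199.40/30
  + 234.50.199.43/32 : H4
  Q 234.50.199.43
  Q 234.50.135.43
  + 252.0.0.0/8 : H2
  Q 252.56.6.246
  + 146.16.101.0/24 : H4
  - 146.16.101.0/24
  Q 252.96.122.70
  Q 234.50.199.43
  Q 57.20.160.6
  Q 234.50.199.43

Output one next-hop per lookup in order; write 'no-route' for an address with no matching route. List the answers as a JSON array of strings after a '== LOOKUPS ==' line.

Trace:
  add 234.50.199.43/32 -> H3 at depth 32
  - 234.50.199.43/32 clear@32
  add 234.50.199.40/30 -> H3 at depth 30
  add 0.0.0.0/0 -> H2 at depth 0
  lookup 234.50.199.43: bits 11101010001100101100011100101011 walk d0:H2→d1:-→d2:-→d3:-→d4:-→d5:-→d6:-→d7:-→d8:-→d9:-→d10:-→d11:-→d12:-→d13:-→d14:-→d15:-→d16:-→d17:-→d18:-→d19:-→d20:-→d21:-→d22:-→d23:-→d24:-→d25:-→d26:-→d27:-→d28:-→d29:-→d30:H3→d31:-→d32:- -> H3
  add 0.0.0.0/0 -> H2 at depth 0
  add 252.96.0.0/12 -> H1 at depth 12
  lookup 234.50.199.40: bits 111010100011001011000111001010 walk d0:H2→d1:-→d2:-→d3:-→d4:-→d5:-→d6:-→d7:-→d8:-→d9:-→d10:-→d11:-→d12:-→d13:-→d14:-→d15:-→d16:-→d17:-→d18:-→d19:-→d20:-→d21:-→d22:-→d23:-→d24:-→d25:-→d26:-→d27:-→d28:-→d29:-→d30:H3 -> H3
  lookup 234.50.199.44: bits 11101010001100101100011100101 walk d0:H2→d1:-→d2:-→d3:-→d4:-→d5:-→d6:-→d7:-→d8:-→d9:-→d10:-→d11:-→d12:-→d13:-→d14:-→d15:-→d16:-→d17:-→d18:-→d19:-→d20:-→d21:-→d22:-→d23:-→d24:-→d25:-→d26:-→d27:-→d28:-→d29:- -> H2
  lookup 252.96.14.53: bits 111111000110 walk d0:H2→d1:-→d2:-→d3:-→d4:-→d5:-→d6:-→d7:-→d8:-→d9:-→d10:-→d11:-→d12:H1 -> H1
  add 252.98.164.0/24 -> H3 at depth 24
  lookup 252.96.0.121: bits 11111100011000 walk d0:H2→d1:-→d2:-→d3:-→d4:-→d5:-→d6:-→d7:-→d8:-→d9:-→d10:-→d11:-→d12:H1→d13:-→d14:- -> H1
  - 252.98.164.0/24 clear@24
  lookup 166.75.188.24: bits 1 walk d0:H2→d1:- -> H2
  - 234.50.199.40/30 clear@30
  add 234.50.199.43/32 -> H4 at depth 32
  lookup 234.50.199.43: bits 11101010001100101100011100101011 walk d0:H2→d1:-→d2:-→d3:-→d4:-→d5:-→d6:-→d7:-→d8:-→d9:-→d10:-→d11:-→d12:-→d13:-→d14:-→d15:-→d16:-→d17:-→d18:-→d19:-→d20:-→d21:-→d22:-→d23:-→d24:-→d25:-→d26:-→d27:-→d28:-→d29:-→d30:-→d31:-→d32:H4 -> H4
  lookup 234.50.135.43: bits 11101010001100101 walk d0:H2→d1:-→d2:-→d3:-→d4:-→d5:-→d6:-→d7:-→d8:-→d9:-→d10:-→d11:-→d12:-→d13:-→d14:-→d15:-→d16:-→d17:- -> H2
  add 252.0.0.0/8 -> H2 at depth 8
  lookup 252.56.6.246: bits 111111000 walk d0:H2→d1:-→d2:-→d3:-→d4:-→d5:-→d6:-→d7:-→d8:H2→d9:- -> H2
  add 146.16.101.0/24 -> H4 at depth 24
  - 146.16.101.0/24 clear@24
  lookup 252.96.122.70: bits 11111100011000 walk d0:H2→d1:-→d2:-→d3:-→d4:-→d5:-→d6:-→d7:-→d8:H2→d9:-→d10:-→d11:-→d12:H1→d13:-→d14:- -> H1
  lookup 234.50.199.43: bits 11101010001100101100011100101011 walk d0:H2→d1:-→d2:-→d3:-→d4:-→d5:-→d6:-→d7:-→d8:-→d9:-→d10:-→d11:-→d12:-→d13:-→d14:-→d15:-→d16:-→d17:-→d18:-→d19:-→d20:-→d21:-→d22:-→d23:-→d24:-→d25:-→d26:-→d27:-→d28:-→d29:-→d30:-→d31:-→d32:H4 -> H4
  lookup 57.20.160.6: bits ε walk d0:H2 -> H2
  lookup 234.50.199.43: bits 11101010001100101100011100101011 walk d0:H2→d1:-→d2:-→d3:-→d4:-→d5:-→d6:-→d7:-→d8:-→d9:-→d10:-→d11:-→d12:-→d13:-→d14:-→d15:-→d16:-→d17:-→d18:-→d19:-→d20:-→d21:-→d22:-→d23:-→d24:-→d25:-→d26:-→d27:-→d28:-→d29:-→d30:-→d31:-→d32:H4 -> H4

== LOOKUPS ==
["H3","H3","H2","H1","H1","H2","H4","H2","H2","H1","H4","H2","H4"]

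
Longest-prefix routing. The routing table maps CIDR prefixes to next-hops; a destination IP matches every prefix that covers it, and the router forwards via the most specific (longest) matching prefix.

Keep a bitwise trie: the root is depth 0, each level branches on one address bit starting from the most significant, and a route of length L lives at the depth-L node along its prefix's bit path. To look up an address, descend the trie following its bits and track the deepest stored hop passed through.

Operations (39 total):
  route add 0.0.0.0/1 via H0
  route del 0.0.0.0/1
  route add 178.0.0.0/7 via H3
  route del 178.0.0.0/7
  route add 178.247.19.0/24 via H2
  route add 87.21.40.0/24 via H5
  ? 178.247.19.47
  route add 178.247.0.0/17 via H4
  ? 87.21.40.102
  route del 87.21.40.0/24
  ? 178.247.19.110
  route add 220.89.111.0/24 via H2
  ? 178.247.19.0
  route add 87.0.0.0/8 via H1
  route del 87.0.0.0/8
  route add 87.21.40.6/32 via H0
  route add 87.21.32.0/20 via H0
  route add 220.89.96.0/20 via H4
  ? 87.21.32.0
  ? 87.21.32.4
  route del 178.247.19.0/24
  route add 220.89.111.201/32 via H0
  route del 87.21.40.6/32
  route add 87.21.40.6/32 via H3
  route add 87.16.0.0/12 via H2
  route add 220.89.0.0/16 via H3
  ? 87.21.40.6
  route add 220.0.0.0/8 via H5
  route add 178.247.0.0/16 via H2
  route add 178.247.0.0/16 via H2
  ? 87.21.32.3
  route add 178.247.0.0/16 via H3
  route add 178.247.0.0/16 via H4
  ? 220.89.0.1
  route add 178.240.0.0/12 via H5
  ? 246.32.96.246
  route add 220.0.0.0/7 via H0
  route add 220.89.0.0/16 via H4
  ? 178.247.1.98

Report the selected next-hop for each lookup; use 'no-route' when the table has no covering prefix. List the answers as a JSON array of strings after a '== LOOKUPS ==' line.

Trace:
  add 0.0.0.0/1 -> H0 at depth 1
  - 0.0.0.0/1 clear@1
  add 178.0.0.0/7 -> H3 at depth 7
  - 178.0.0.0/7 clear@7
  add 178.247.19.0/24 -> H2 at depth 24
  add 87.21.40.0/24 -> H5 at depth 24
  Q 178.247.19.47: descend 101100101111011100010011 ; hops seen [H2] ; pick H2
  add 178.247.0.0/17 -> H4 at depth 17
  Q 87.21.40.102: descend 010101110001010100101000 ; hops seen [H5] ; pick H5
  - 87.21.40.0/24 clear@24
  Q 178.247.19.110: descend 101100101111011100010011 ; hops seen [H4,H2] ; pick H2
  add 220.89.111.0/24 -> H2 at depth 24
  Q 178.247.19.0: descend 101100101111011100010011 ; hops seen [H4,H2] ; pick H2
  add 87.0.0.0/8 -> H1 at depth 8
  - 87.0.0.0/8 clear@8
  add 87.21.40.6/32 -> H0 at depth 32
  add 87.21.32.0/20 -> H0 at depth 20
  add 220.89.96.0/20 -> H4 at depth 20
  Q 87.21.32.0: descend 01010111000101010010 ; hops seen [H0] ; pick H0
  Q 87.21.32.4: descend 01010111000101010010 ; hops seen [H0] ; pick H0
  - 178.247.19.0/24 clear@24
  add 220.89.111.201/32 -> H0 at depth 32
  - 87.21.40.6/32 clear@32
  add 87.21.40.6/32 -> H3 at depth 32
  add 87.16.0.0/12 -> H2 at depth 12
  add 220.89.0.0/16 -> H3 at depth 16
  Q 87.21.40.6: descend 01010111000101010010100000000110 ; hops seen [H2,H0,H3] ; pick H3
  add 220.0.0.0/8 -> H5 at depth 8
  add 178.247.0.0/16 -> H2 at depth 16
  add 178.247.0.0/16 -> H2 at depth 16
  Q 87.21.32.3: descend 01010111000101010010 ; hops seen [H2,H0] ; pick H0
  add 178.247.0.0/16 -> H3 at depth 16
  add 178.247.0.0/16 -> H4 at depth 16
  Q 220.89.0.1: descend 11011100010110010 ; hops seen [H5,H3] ; pick H3
  add 178.240.0.0/12 -> H5 at depth 12
  Q 246.32.96.246: descend 11 ; hops seen [∅] ; pick no-route
  add 220.0.0.0/7 -> H0 at depth 7
  add 220.89.0.0/16 -> H4 at depth 16
  Q 178.247.1.98: descend 1011001011110111000 ; hops seen [H5,H4,H4] ; pick H4

== LOOKUPS ==
["H2","H5","H2","H2","H0","H0","H3","H0","H3","no-route","H4"]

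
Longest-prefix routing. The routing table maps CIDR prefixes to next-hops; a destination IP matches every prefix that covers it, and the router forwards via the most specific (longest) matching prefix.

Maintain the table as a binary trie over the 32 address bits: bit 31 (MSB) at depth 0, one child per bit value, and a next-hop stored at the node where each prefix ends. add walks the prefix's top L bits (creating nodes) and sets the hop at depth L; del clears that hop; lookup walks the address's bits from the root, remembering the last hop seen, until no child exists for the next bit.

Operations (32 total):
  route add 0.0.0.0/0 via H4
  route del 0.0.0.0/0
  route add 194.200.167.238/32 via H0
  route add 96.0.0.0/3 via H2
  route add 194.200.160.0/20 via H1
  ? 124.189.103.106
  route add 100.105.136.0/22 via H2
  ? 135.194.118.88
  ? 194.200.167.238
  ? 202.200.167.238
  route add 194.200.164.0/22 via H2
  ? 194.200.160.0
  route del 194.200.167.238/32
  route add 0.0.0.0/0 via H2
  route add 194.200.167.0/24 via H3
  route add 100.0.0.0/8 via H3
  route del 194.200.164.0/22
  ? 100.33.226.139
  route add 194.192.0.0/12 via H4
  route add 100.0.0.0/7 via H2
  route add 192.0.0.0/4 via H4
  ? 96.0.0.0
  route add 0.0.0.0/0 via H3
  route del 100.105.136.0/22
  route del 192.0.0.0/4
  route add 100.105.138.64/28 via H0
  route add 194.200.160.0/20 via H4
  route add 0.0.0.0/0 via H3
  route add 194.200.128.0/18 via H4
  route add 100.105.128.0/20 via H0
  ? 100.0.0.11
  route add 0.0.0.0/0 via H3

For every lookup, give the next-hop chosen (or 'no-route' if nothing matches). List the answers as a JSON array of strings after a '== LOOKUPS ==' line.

Apply in order:
  add 0.0.0.0/0 -> H4 at depth 0
  - 0.0.0.0/0 clear@0
  add 194.200.167.238/32 -> H0 at depth 32
  add 96.0.0.0/3 -> H2 at depth 3
  add 194.200.160.0/20 -> H1 at depth 20
  ? 124.189.103.106  path d0:-→d1:-→d2:-→d3:H2  best=H2
  add 100.105.136.0/22 -> H2 at depth 22
  ? 135.194.118.88  path d0:-→d1:-  best=no-route
  ? 194.200.167.238  path d0:-→d1:-→d2:-→d3:-→d4:-→d5:-→d6:-→d7:-→d8:-→d9:-→d10:-→d11:-→d12:-→d13:-→d14:-→d15:-→d16:-→d17:-→d18:-→d19:-→d20:H1→d21:-→d22:-→d23:-→d24:-→d25:-→d26:-→d27:-→d28:-→d29:-→d30:-→d31:-→d32:H0  best=H0
  ? 202.200.167.238  path d0:-→d1:-→d2:-→d3:-→d4:-  best=no-route
  add 194.200.164.0/22 -> H2 at depth 22
  ? 194.200.160.0  path d0:-→d1:-→d2:-→d3:-→d4:-→d5:-→d6:-→d7:-→d8:-→d9:-→d10:-→d11:-→d12:-→d13:-→d14:-→d15:-→d16:-→d17:-→d18:-→d19:-→d20:H1→d21:-  best=H1
  - 194.200.167.238/32 clear@32
  add 0.0.0.0/0 -> H2 at depth 0
  add 194.200.167.0/24 -> H3 at depth 24
  add 100.0.0.0/8 -> H3 at depth 8
  - 194.200.164.0/22 clear@22
  ? 100.33.226.139  path d0:H2→d1:-→d2:-→d3:H2→d4:-→d5:-→d6:-→d7:-→d8:H3→d9:-  best=H3
  add 194.192.0.0/12 -> H4 at depth 12
  add 100.0.0.0/7 -> H2 at depth 7
  add 192.0.0.0/4 -> H4 at depth 4
  ? 96.0.0.0  path d0:H2→d1:-→d2:-→d3:H2→d4:-→d5:-  best=H2
  add 0.0.0.0/0 -> H3 at depth 0
  - 100.105.136.0/22 clear@22
  - 192.0.0.0/4 clear@4
  add 100.105.138.64/28 -> H0 at depth 28
  add 194.200.160.0/20 -> H4 at depth 20
  add 0.0.0.0/0 -> H3 at depth 0
  add 194.200.128.0/18 -> H4 at depth 18
  add 100.105.128.0/20 -> H0 at depth 20
  ? 100.0.0.11  path d0:H3→d1:-→d2:-→d3:H2→d4:-→d5:-→d6:-→d7:H2→d8:H3→d9:-  best=H3
  add 0.0.0.0/0 -> H3 at depth 0

== LOOKUPS ==
["H2","no-route","H0","no-route","H1","H3","H2","H3"]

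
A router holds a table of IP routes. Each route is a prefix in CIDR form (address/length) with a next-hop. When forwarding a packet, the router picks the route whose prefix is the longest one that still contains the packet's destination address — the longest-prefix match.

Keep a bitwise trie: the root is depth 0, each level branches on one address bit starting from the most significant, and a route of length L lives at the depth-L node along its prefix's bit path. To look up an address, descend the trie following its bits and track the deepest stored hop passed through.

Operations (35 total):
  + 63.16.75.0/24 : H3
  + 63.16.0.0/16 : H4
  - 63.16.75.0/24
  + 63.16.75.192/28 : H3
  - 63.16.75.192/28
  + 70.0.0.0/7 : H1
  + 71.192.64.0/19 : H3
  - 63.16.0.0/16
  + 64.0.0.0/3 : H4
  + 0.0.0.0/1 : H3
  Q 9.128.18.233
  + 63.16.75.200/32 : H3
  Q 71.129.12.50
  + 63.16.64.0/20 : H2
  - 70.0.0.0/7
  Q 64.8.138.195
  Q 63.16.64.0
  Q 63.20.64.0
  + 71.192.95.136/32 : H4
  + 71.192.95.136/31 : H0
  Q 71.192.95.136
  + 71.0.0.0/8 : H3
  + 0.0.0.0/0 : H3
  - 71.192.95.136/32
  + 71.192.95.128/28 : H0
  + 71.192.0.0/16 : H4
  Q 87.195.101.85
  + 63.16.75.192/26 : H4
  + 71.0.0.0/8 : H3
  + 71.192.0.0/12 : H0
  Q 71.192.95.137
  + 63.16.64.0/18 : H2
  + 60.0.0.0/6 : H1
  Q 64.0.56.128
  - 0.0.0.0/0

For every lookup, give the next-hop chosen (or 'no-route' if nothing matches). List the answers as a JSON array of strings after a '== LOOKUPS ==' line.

Process each operation:
  add 63.16.75.0/24 -> H3 at depth 24
  add 63.16.0.0/16 -> H4 at depth 16
  del 63.16.75.0/24 (clear depth 24)
  add 63.16.75.192/28 -> H3 at depth 28
  del 63.16.75.192/28 (clear depth 28)
  add 70.0.0.0/7 -> H1 at depth 7
  add 71.192.64.0/19 -> H3 at depth 19
  del 63.16.0.0/16 (clear depth 16)
  add 64.0.0.0/3 -> H4 at depth 3
  add 0.0.0.0/1 -> H3 at depth 1
  lookup 9.128.18.233: bits 00 walk d0:-→d1:H3→d2:- -> H3
  add 63.16.75.200/32 -> H3 at depth 32
  lookup 71.129.12.50: bits 010001111 walk d0:-→d1:H3→d2:-→d3:H4→d4:-→d5:-→d6:-→d7:H1→d8:-→d9:- -> H1
  add 63.16.64.0/20 -> H2 at depth 20
  del 70.0.0.0/7 (clear depth 7)
  lookup 64.8.138.195: bits 01000 walk d0:-→d1:H3→d2:-→d3:H4→d4:-→d5:- -> H4
  lookup 63.16.64.0: bits 00111111000100000100 walk d0:-→d1:H3→d2:-→d3:-→d4:-→d5:-→d6:-→d7:-→d8:-→d9:-→d10:-→d11:-→d12:-→d13:-→d14:-→d15:-→d16:-→d17:-→d18:-→d19:-→d20:H2 -> H2
  lookup 63.20.64.0: bits 0011111100010 walk d0:-→d1:H3→d2:-→d3:-→d4:-→d5:-→d6:-→d7:-→d8:-→d9:-→d10:-→d11:-→d12:-→d13:- -> H3
  add 71.192.95.136/32 -> H4 at depth 32
  add 71.192.95.136/31 -> H0 at depth 31
  lookup 71.192.95.136: bits 01000111110000000101111110001000 walk d0:-→d1:H3→d2:-→d3:H4→d4:-→d5:-→d6:-→d7:-→d8:-→d9:-→d10:-→d11:-→d12:-→d13:-→d14:-→d15:-→d16:-→d17:-→d18:-→d19:H3→d20:-→d21:-→d22:-→d23:-→d24:-→d25:-→d26:-→d27:-→d28:-→d29:-→d30:-→d31:H0→d32:H4 -> H4
  add 71.0.0.0/8 -> H3 at depth 8
  add 0.0.0.0/0 -> H3 at depth 0
  del 71.192.95.136/32 (clear depth 32)
  add 71.192.95.128/28 -> H0 at depth 28
  add 71.192.0.0/16 -> H4 at depth 16
  lookup 87.195.101.85: bits 010 walk d0:H3→d1:H3→d2:-→d3:H4 -> H4
  add 63.16.75.192/26 -> H4 at depth 26
  add 71.0.0.0/8 -> H3 at depth 8
  add 71.192.0.0/12 -> H0 at depth 12
  lookup 71.192.95.137: bits 0100011111000000010111111000100 walk d0:H3→d1:H3→d2:-→d3:H4→d4:-→d5:-→d6:-→d7:-→d8:H3→d9:-→d10:-→d11:-→d12:H0→d13:-→d14:-→d15:-→d16:H4→d17:-→d18:-→d19:H3→d20:-→d21:-→d22:-→d23:-→d24:-→d25:-→d26:-→d27:-→d28:H0→d29:-→d30:-→d31:H0 -> H0
  add 63.16.64.0/18 -> H2 at depth 18
  add 60.0.0.0/6 -> H1 at depth 6
  lookup 64.0.56.128: bits 01000 walk d0:H3→d1:H3→d2:-→d3:H4→d4:-→d5:- -> H4
  del 0.0.0.0/0 (clear depth 0)

== LOOKUPS ==
["H3","H1","H4","H2","H3","H4","H4","H0","H4"]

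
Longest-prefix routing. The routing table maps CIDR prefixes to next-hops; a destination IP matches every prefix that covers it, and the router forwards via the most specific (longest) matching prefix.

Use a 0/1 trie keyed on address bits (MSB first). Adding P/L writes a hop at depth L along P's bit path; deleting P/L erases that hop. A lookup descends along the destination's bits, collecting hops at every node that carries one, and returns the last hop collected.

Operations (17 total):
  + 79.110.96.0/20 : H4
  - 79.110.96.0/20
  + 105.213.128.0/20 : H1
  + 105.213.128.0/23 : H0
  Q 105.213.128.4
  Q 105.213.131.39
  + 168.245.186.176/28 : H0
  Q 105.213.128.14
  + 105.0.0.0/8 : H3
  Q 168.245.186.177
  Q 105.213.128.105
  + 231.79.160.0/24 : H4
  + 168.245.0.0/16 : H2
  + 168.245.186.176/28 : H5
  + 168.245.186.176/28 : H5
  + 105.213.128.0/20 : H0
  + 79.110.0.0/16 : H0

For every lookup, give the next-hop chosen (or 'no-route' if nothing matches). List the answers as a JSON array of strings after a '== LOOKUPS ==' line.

Apply in order:
  + 79.110.96.0/20 (H4) depth=20
  - 79.110.96.0/20 clear@20
  + 105.213.128.0/20 (H1) depth=20
  + 105.213.128.0/23 (H0) depth=23
  ? 105.213.128.4  path d0:-→d1:-→d2:-→d3:-→d4:-→d5:-→d6:-→d7:-→d8:-→d9:-→d10:-→d11:-→d12:-→d13:-→d14:-→d15:-→d16:-→d17:-→d18:-→d19:-→d20:H1→d21:-→d22:-→d23:H0  best=H0
  ? 105.213.131.39  path d0:-→d1:-→d2:-→d3:-→d4:-→d5:-→d6:-→d7:-→d8:-→d9:-→d10:-→d11:-→d12:-→d13:-→d14:-→d15:-→d16:-→d17:-→d18:-→d19:-→d20:H1→d21:-→d22:-  best=H1
  + 168.245.186.176/28 (H0) depth=28
  ? 105.213.128.14  path d0:-→d1:-→d2:-→d3:-→d4:-→d5:-→d6:-→d7:-→d8:-→d9:-→d10:-→d11:-→d12:-→d13:-→d14:-→d15:-→d16:-→d17:-→d18:-→d19:-→d20:H1→d21:-→d22:-→d23:H0  best=H0
  + 105.0.0.0/8 (H3) depth=8
  ? 168.245.186.177  path d0:-→d1:-→d2:-→d3:-→d4:-→d5:-→d6:-→d7:-→d8:-→d9:-→d10:-→d11:-→d12:-→d13:-→d14:-→d15:-→d16:-→d17:-→d18:-→d19:-→d20:-→d21:-→d22:-→d23:-→d24:-→d25:-→d26:-→d27:-→d28:H0  best=H0
  ? 105.213.128.105  path d0:-→d1:-→d2:-→d3:-→d4:-→d5:-→d6:-→d7:-→d8:H3→d9:-→d10:-→d11:-→d12:-→d13:-→d14:-→d15:-→d16:-→d17:-→d18:-→d19:-→d20:H1→d21:-→d22:-→d23:H0  best=H0
  + 231.79.160.0/24 (H4) depth=24
  + 168.245.0.0/16 (H2) depth=16
  + 168.245.186.176/28 (H5) depth=28
  + 168.245.186.176/28 (H5) depth=28
  + 105.213.128.0/20 (H0) depth=20
  + 79.110.0.0/16 (H0) depth=16

== LOOKUPS ==
["H0","H1","H0","H0","H0"]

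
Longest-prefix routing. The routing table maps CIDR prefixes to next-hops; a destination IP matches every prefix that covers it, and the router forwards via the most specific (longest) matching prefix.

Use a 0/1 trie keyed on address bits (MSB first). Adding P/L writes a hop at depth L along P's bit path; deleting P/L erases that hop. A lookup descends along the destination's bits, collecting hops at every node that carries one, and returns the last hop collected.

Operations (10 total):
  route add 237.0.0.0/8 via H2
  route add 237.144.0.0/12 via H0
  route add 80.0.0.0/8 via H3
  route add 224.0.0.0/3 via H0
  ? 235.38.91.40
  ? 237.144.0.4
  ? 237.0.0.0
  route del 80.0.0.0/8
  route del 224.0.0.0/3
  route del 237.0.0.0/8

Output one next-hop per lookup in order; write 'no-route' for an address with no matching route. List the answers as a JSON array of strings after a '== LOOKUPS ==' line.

Apply in order:
  add 237.0.0.0/8 -> H2 at depth 8
  add 237.144.0.0/12 -> H0 at depth 12
  add 80.0.0.0/8 -> H3 at depth 8
  add 224.0.0.0/3 -> H0 at depth 3
  lookup 235.38.91.40: bits 11101 walk d0:-→d1:-→d2:-→d3:H0→d4:-→d5:- -> H0
  lookup 237.144.0.4: bits 111011011001 walk d0:-→d1:-→d2:-→d3:H0→d4:-→d5:-→d6:-→d7:-→d8:H2→d9:-→d10:-→d11:-→d12:H0 -> H0
  lookup 237.0.0.0: bits 11101101 walk d0:-→d1:-→d2:-→d3:H0→d4:-→d5:-→d6:-→d7:-→d8:H2 -> H2
  - 80.0.0.0/8 clear@8
  - 224.0.0.0/3 clear@3
  - 237.0.0.0/8 clear@8

== LOOKUPS ==
["H0","H0","H2"]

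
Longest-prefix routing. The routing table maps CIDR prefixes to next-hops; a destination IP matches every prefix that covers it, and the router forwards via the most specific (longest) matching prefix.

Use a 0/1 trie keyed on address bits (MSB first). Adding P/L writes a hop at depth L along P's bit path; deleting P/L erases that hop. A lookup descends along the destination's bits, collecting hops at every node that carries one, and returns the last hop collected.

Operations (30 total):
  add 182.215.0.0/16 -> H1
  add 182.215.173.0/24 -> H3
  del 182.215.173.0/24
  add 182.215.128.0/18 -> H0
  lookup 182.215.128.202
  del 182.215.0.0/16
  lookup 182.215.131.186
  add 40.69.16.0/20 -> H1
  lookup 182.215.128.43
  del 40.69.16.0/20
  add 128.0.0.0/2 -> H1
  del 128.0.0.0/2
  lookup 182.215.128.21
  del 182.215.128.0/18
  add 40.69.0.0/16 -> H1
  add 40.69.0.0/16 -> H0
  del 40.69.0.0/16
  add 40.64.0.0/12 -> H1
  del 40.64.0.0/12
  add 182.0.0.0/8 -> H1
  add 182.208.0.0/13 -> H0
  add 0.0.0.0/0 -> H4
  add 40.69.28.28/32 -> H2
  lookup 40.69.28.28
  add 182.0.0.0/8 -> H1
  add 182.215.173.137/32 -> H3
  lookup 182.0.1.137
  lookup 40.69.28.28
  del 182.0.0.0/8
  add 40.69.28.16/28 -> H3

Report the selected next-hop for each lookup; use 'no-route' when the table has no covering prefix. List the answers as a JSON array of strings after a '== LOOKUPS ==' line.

Trace:
  + 182.215.0.0/16 (H1) depth=16
  + 182.215.173.0/24 (H3) depth=24
  del 182.215.173.0/24 (clear depth 24)
  + 182.215.128.0/18 (H0) depth=18
  lookup 182.215.128.202: bits 101101101101011110 walk d0:-→d1:-→d2:-→d3:-→d4:-→d5:-→d6:-→d7:-→d8:-→d9:-→d10:-→d11:-→d12:-→d13:-→d14:-→d15:-→d16:H1→d17:-→d18:H0 -> H0
  del 182.215.0.0/16 (clear depth 16)
  lookup 182.215.131.186: bits 101101101101011110 walk d0:-→d1:-→d2:-→d3:-→d4:-→d5:-→d6:-→d7:-→d8:-→d9:-→d10:-→d11:-→d12:-→d13:-→d14:-→d15:-→d16:-→d17:-→d18:H0 -> H0
  + 40.69.16.0/20 (H1) depth=20
  lookup 182.215.128.43: bits 101101101101011110 walk d0:-→d1:-→d2:-→d3:-→d4:-→d5:-→d6:-→d7:-→d8:-→d9:-→d10:-→d11:-→d12:-→d13:-→d14:-→d15:-→d16:-→d17:-→d18:H0 -> H0
  del 40.69.16.0/20 (clear depth 20)
  + 128.0.0.0/2 (H1) depth=2
  del 128.0.0.0/2 (clear depth 2)
  lookup 182.215.128.21: bits 101101101101011110 walk d0:-→d1:-→d2:-→d3:-→d4:-→d5:-→d6:-→d7:-→d8:-→d9:-→d10:-→d11:-→d12:-→d13:-→d14:-→d15:-→d16:-→d17:-→d18:H0 -> H0
  del 182.215.128.0/18 (clear depth 18)
  + 40.69.0.0/16 (H1) depth=16
  + 40.69.0.0/16 (H0) depth=16
  del 40.69.0.0/16 (clear depth 16)
  + 40.64.0.0/12 (H1) depth=12
  del 40.64.0.0/12 (clear depth 12)
  + 182.0.0.0/8 (H1) depth=8
  + 182.208.0.0/13 (H0) depth=13
  + 0.0.0.0/0 (H4) depth=0
  + 40.69.28.28/32 (H2) depth=32
  lookup 40.69.28.28: bits 00101000010001010001110000011100 walk d0:H4→d1:-→d2:-→d3:-→d4:-→d5:-→d6:-→d7:-→d8:-→d9:-→d10:-→d11:-→d12:-→d13:-→d14:-→d15:-→d16:-→d17:-→d18:-→d19:-→d20:-→d21:-→d22:-→d23:-→d24:-→d25:-→d26:-→d27:-→d28:-→d29:-→d30:-→d31:-→d32:H2 -> H2
  + 182.0.0.0/8 (H1) depth=8
  + 182.215.173.137/32 (H3) depth=32
  lookup 182.0.1.137: bits 10110110 walk d0:H4→d1:-→d2:-→d3:-→d4:-→d5:-→d6:-→d7:-→d8:H1 -> H1
  lookup 40.69.28.28: bits 00101000010001010001110000011100 walk d0:H4→d1:-→d2:-→d3:-→d4:-→d5:-→d6:-→d7:-→d8:-→d9:-→d10:-→d11:-→d12:-→d13:-→d14:-→d15:-→d16:-→d17:-→d18:-→d19:-→d20:-→d21:-→d22:-→d23:-→d24:-→d25:-→d26:-→d27:-→d28:-→d29:-→d30:-→d31:-→d32:H2 -> H2
  del 182.0.0.0/8 (clear depth 8)
  + 40.69.28.16/28 (H3) depth=28

== LOOKUPS ==
["H0","H0","H0","H0","H2","H1","H2"]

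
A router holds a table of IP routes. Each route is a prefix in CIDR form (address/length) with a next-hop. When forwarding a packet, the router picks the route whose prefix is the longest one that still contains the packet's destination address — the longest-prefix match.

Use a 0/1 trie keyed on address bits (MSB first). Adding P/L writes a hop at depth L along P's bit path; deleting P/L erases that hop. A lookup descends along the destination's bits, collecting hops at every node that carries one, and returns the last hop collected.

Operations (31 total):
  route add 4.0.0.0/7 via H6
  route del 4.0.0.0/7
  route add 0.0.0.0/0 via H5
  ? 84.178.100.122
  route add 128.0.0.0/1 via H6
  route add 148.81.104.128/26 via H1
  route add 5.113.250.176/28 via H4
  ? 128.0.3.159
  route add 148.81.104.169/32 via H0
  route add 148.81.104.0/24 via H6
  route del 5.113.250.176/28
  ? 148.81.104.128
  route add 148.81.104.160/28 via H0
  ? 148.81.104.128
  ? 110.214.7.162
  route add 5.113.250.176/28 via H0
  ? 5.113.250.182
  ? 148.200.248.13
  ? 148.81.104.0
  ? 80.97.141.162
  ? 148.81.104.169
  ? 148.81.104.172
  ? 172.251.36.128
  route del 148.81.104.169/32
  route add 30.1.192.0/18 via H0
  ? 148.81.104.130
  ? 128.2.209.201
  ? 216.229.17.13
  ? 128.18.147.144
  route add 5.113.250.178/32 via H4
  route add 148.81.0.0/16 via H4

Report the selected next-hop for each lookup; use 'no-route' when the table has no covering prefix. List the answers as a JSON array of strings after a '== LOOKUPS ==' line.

Process each operation:
  add 4.0.0.0/7 -> H6 at depth 7
  - 4.0.0.0/7 clear@7
  add 0.0.0.0/0 -> H5 at depth 0
  ? 84.178.100.122  path d0:H5→d1:-  best=H5
  add 128.0.0.0/1 -> H6 at depth 1
  add 148.81.104.128/26 -> H1 at depth 26
  add 5.113.250.176/28 -> H4 at depth 28
  ? 128.0.3.159  path d0:H5→d1:H6→d2:-→d3:-  best=H6
  add 148.81.104.169/32 -> H0 at depth 32
  add 148.81.104.0/24 -> H6 at depth 24
  - 5.113.250.176/28 clear@28
  ? 148.81.104.128  path d0:H5→d1:H6→d2:-→d3:-→d4:-→d5:-→d6:-→d7:-→d8:-→d9:-→d10:-→d11:-→d12:-→d13:-→d14:-→d15:-→d16:-→d17:-→d18:-→d19:-→d20:-→d21:-→d22:-→d23:-→d24:H6→d25:-→d26:H1  best=H1
  add 148.81.104.160/28 -> H0 at depth 28
  ? 148.81.104.128  path d0:H5→d1:H6→d2:-→d3:-→d4:-→d5:-→d6:-→d7:-→d8:-→d9:-→d10:-→d11:-→d12:-→d13:-→d14:-→d15:-→d16:-→d17:-→d18:-→d19:-→d20:-→d21:-→d22:-→d23:-→d24:H6→d25:-→d26:H1  best=H1
  ? 110.214.7.162  path d0:H5→d1:-  best=H5
  add 5.113.250.176/28 -> H0 at depth 28
  ? 5.113.250.182  path d0:H5→d1:-→d2:-→d3:-→d4:-→d5:-→d6:-→d7:-→d8:-→d9:-→d10:-→d11:-→d12:-→d13:-→d14:-→d15:-→d16:-→d17:-→d18:-→d19:-→d20:-→d21:-→d22:-→d23:-→d24:-→d25:-→d26:-→d27:-→d28:H0  best=H0
  ? 148.200.248.13  path d0:H5→d1:H6→d2:-→d3:-→d4:-→d5:-→d6:-→d7:-→d8:-  best=H6
  ? 148.81.104.0  path d0:H5→d1:H6→d2:-→d3:-→d4:-→d5:-→d6:-→d7:-→d8:-→d9:-→d10:-→d11:-→d12:-→d13:-→d14:-→d15:-→d16:-→d17:-→d18:-→d19:-→d20:-→d21:-→d22:-→d23:-→d24:H6  best=H6
  ? 80.97.141.162  path d0:H5→d1:-  best=H5
  ? 148.81.104.169  path d0:H5→d1:H6→d2:-→d3:-→d4:-→d5:-→d6:-→d7:-→d8:-→d9:-→d10:-→d11:-→d12:-→d13:-→d14:-→d15:-→d16:-→d17:-→d18:-→d19:-→d20:-→d21:-→d22:-→d23:-→d24:H6→d25:-→d26:H1→d27:-→d28:H0→d29:-→d30:-→d31:-→d32:H0  best=H0
  ? 148.81.104.172  path d0:H5→d1:H6→d2:-→d3:-→d4:-→d5:-→d6:-→d7:-→d8:-→d9:-→d10:-→d11:-→d12:-→d13:-→d14:-→d15:-→d16:-→d17:-→d18:-→d19:-→d20:-→d21:-→d22:-→d23:-→d24:H6→d25:-→d26:H1→d27:-→d28:H0→d29:-  best=H0
  ? 172.251.36.128  path d0:H5→d1:H6→d2:-  best=H6
  - 148.81.104.169/32 clear@32
  add 30.1.192.0/18 -> H0 at depth 18
  ? 148.81.104.130  path d0:H5→d1:H6→d2:-→d3:-→d4:-→d5:-→d6:-→d7:-→d8:-→d9:-→d10:-→d11:-→d12:-→d13:-→d14:-→d15:-→d16:-→d17:-→d18:-→d19:-→d20:-→d21:-→d22:-→d23:-→d24:H6→d25:-→d26:H1  best=H1
  ? 128.2.209.201  path d0:H5→d1:H6→d2:-→d3:-  best=H6
  ? 216.229.17.13  path d0:H5→d1:H6  best=H6
  ? 128.18.147.144  path d0:H5→d1:H6→d2:-→d3:-  best=H6
  add 5.113.250.178/32 -> H4 at depth 32
  add 148.81.0.0/16 -> H4 at depth 16

== LOOKUPS ==
["H5","H6","H1","H1","H5","H0","H6","H6","H5","H0","H0","H6","H1","H6","H6","H6"]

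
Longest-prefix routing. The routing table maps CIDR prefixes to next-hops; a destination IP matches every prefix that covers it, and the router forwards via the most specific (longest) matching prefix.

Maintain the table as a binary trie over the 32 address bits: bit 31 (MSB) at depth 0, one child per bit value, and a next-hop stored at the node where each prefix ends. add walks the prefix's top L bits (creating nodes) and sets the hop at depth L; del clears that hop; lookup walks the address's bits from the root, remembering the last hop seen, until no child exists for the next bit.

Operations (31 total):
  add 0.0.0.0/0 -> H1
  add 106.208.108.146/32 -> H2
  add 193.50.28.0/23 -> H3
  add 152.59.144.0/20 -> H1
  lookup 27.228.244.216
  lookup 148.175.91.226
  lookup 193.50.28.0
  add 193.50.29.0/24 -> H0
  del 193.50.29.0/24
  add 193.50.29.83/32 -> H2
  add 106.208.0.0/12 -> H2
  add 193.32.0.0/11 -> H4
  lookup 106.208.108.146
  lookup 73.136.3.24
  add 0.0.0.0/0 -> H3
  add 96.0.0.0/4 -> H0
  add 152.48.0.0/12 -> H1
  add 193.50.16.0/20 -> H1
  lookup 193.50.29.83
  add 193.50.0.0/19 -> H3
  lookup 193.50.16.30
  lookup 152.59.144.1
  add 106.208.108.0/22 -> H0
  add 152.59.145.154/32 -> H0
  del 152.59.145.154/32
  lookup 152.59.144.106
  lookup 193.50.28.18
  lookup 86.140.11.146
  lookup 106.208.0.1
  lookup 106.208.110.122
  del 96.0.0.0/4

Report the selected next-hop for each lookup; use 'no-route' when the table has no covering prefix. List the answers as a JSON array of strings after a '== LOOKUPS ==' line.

Process each operation:
  + 0.0.0.0/0 (H1) depth=0
  + 106.208.108.146/32 (H2) depth=32
  + 193.50.28.0/23 (H3) depth=23
  + 152.59.144.0/20 (H1) depth=20
  lookup 27.228.244.216: bits 0 walk d0:H1→d1:- -> H1
  lookup 148.175.91.226: bits 1001 walk d0:H1→d1:-→d2:-→d3:-→d4:- -> H1
  lookup 193.50.28.0: bits 11000001001100100001110 walk d0:H1→d1:-→d2:-→d3:-→d4:-→d5:-→d6:-→d7:-→d8:-→d9:-→d10:-→d11:-→d12:-→d13:-→d14:-→d15:-→d16:-→d17:-→d18:-→d19:-→d20:-→d21:-→d22:-→d23:H3 -> H3
  + 193.50.29.0/24 (H0) depth=24
  del 193.50.29.0/24 (clear depth 24)
  + 193.50.29.83/32 (H2) depth=32
  + 106.208.0.0/12 (H2) depth=12
  + 193.32.0.0/11 (H4) depth=11
  lookup 106.208.108.146: bits 01101010110100000110110010010010 walk d0:H1→d1:-→d2:-→d3:-→d4:-→d5:-→d6:-→d7:-→d8:-→d9:-→d10:-→d11:-→d12:H2→d13:-→d14:-→d15:-→d16:-→d17:-→d18:-→d19:-→d20:-→d21:-→d22:-→d23:-→d24:-→d25:-→d26:-→d27:-→d28:-→d29:-→d30:-→d31:-→d32:H2 -> H2
  lookup 73.136.3.24: bits 01 walk d0:H1→d1:-→d2:- -> H1
  + 0.0.0.0/0 (H3) depth=0
  + 96.0.0.0/4 (H0) depth=4
  + 152.48.0.0/12 (H1) depth=12
  + 193.50.16.0/20 (H1) depth=20
  lookup 193.50.29.83: bits 11000001001100100001110101010011 walk d0:H3→d1:-→d2:-→d3:-→d4:-→d5:-→d6:-→d7:-→d8:-→d9:-→d10:-→d11:H4→d12:-→d13:-→d14:-→d15:-→d16:-→d17:-→d18:-→d19:-→d20:H1→d21:-→d22:-→d23:H3→d24:-→d25:-→d26:-→d27:-→d28:-→d29:-→d30:-→d31:-→d32:H2 -> H2
  + 193.50.0.0/19 (H3) depth=19
  lookup 193.50.16.30: bits 11000001001100100001 walk d0:H3→d1:-→d2:-→d3:-→d4:-→d5:-→d6:-→d7:-→d8:-→d9:-→d10:-→d11:H4→d12:-→d13:-→d14:-→d15:-→d16:-→d17:-→d18:-→d19:H3→d20:H1 -> H1
  lookup 152.59.144.1: bits 10011000001110111001 walk d0:H3→d1:-→d2:-→d3:-→d4:-→d5:-→d6:-→d7:-→d8:-→d9:-→d10:-→d11:-→d12:H1→d13:-→d14:-→d15:-→d16:-→d17:-→d18:-→d19:-→d20:H1 -> H1
  + 106.208.108.0/22 (H0) depth=22
  + 152.59.145.154/32 (H0) depth=32
  del 152.59.145.154/32 (clear depth 32)
  lookup 152.59.144.106: bits 10011000001110111001000 walk d0:H3→d1:-→d2:-→d3:-→d4:-→d5:-→d6:-→d7:-→d8:-→d9:-→d10:-→d11:-→d12:H1→d13:-→d14:-→d15:-→d16:-→d17:-→d18:-→d19:-→d20:H1→d21:-→d22:-→d23:- -> H1
  lookup 193.50.28.18: bits 11000001001100100001110 walk d0:H3→d1:-→d2:-→d3:-→d4:-→d5:-→d6:-→d7:-→d8:-→d9:-→d10:-→d11:H4→d12:-→d13:-→d14:-→d15:-→d16:-→d17:-→d18:-→d19:H3→d20:H1→d21:-→d22:-→d23:H3 -> H3
  lookup 86.140.11.146: bits 01 walk d0:H3→d1:-→d2:- -> H3
  lookup 106.208.0.1: bits 01101010110100000 walk d0:H3→d1:-→d2:-→d3:-→d4:H0→d5:-→d6:-→d7:-→d8:-→d9:-→d10:-→d11:-→d12:H2→d13:-→d14:-→d15:-→d16:-→d17:- -> H2
  lookup 106.208.110.122: bits 0110101011010000011011 walk d0:H3→d1:-→d2:-→d3:-→d4:H0→d5:-→d6:-→d7:-→d8:-→d9:-→d10:-→d11:-→d12:H2→d13:-→d14:-→d15:-→d16:-→d17:-→d18:-→d19:-→d20:-→d21:-→d22:H0 -> H0
  del 96.0.0.0/4 (clear depth 4)

== LOOKUPS ==
["H1","H1","H3","H2","H1","H2","H1","H1","H1","H3","H3","H2","H0"]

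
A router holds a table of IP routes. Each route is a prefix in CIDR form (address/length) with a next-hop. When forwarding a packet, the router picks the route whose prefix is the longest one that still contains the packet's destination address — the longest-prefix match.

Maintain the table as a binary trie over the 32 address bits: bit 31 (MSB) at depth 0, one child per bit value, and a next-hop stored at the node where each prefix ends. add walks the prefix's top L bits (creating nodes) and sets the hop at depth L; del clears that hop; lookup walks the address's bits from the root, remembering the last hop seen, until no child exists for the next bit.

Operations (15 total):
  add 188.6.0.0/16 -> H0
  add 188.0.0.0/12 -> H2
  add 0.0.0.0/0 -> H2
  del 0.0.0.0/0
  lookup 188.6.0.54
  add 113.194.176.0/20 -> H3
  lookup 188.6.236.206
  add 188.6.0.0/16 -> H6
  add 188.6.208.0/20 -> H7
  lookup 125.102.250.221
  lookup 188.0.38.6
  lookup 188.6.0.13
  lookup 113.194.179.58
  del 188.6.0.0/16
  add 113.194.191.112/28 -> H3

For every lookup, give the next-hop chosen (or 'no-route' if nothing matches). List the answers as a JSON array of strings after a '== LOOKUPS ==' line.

Trace:
  add 188.6.0.0/16 -> H0 at depth 16
  add 188.0.0.0/12 -> H2 at depth 12
  add 0.0.0.0/0 -> H2 at depth 0
  del 0.0.0.0/0 (clear depth 0)
  Q 188.6.0.54: descend 1011110000000110 ; hops seen [H2,H0] ; pick H0
  add 113.194.176.0/20 -> H3 at depth 20
  Q 188.6.236.206: descend 1011110000000110 ; hops seen [H2,H0] ; pick H0
  add 188.6.0.0/16 -> H6 at depth 16
  add 188.6.208.0/20 -> H7 at depth 20
  Q 125.102.250.221: descend 0111 ; hops seen [∅] ; pick no-route
  Q 188.0.38.6: descend 1011110000000 ; hops seen [H2] ; pick H2
  Q 188.6.0.13: descend 1011110000000110 ; hops seen [H2,H6] ; pick H6
  Q 113.194.179.58: descend 01110001110000101011 ; hops seen [H3] ; pick H3
  del 188.6.0.0/16 (clear depth 16)
  add 113.194.191.112/28 -> H3 at depth 28

== LOOKUPS ==
["H0","H0","no-route","H2","H6","H3"]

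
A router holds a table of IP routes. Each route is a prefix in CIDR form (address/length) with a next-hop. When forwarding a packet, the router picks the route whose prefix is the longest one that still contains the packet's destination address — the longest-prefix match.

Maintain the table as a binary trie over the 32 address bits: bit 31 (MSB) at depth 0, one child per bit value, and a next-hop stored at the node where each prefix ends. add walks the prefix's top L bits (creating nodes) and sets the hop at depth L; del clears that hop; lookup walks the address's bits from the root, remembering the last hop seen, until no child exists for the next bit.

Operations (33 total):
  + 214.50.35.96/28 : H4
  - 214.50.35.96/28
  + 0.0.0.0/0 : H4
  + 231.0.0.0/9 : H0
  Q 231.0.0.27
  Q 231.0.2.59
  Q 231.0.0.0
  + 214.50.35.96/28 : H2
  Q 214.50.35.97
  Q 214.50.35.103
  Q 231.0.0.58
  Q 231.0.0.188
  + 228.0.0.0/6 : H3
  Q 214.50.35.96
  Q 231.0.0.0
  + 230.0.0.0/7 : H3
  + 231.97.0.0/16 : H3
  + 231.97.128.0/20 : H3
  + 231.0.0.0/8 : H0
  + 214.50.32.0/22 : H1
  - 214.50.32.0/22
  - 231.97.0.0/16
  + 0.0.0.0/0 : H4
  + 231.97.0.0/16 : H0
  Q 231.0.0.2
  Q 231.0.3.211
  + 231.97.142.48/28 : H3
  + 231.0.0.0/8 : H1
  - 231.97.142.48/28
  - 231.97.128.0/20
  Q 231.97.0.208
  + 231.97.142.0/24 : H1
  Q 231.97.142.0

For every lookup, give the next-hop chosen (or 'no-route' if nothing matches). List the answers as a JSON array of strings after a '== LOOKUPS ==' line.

Process each operation:
  + 214.50.35.96/28 (H4) depth=28
  del 214.50.35.96/28 (clear depth 28)
  + 0.0.0.0/0 (H4) depth=0
  + 231.0.0.0/9 (H0) depth=9
  Q 231.0.0.27: descend 111001110 ; hops seen [H4,H0] ; pick H0
  Q 231.0.2.59: descend 111001110 ; hops seen [H4,H0] ; pick H0
  Q 231.0.0.0: descend 111001110 ; hops seen [H4,H0] ; pick H0
  + 214.50.35.96/28 (H2) depth=28
  Q 214.50.35.97: descend 1101011000110010001000110110 ; hops seen [H4,H2] ; pick H2
  Q 214.50.35.103: descend 1101011000110010001000110110 ; hops seen [H4,H2] ; pick H2
  Q 231.0.0.58: descend 111001110 ; hops seen [H4,H0] ; pick H0
  Q 231.0.0.188: descend 111001110 ; hops seen [H4,H0] ; pick H0
  + 228.0.0.0/6 (H3) depth=6
  Q 214.50.35.96: descend 1101011000110010001000110110 ; hops seen [H4,H2] ; pick H2
  Q 231.0.0.0: descend 111001110 ; hops seen [H4,H3,H0] ; pick H0
  + 230.0.0.0/7 (H3) depth=7
  + 231.97.0.0/16 (H3) depth=16
  + 231.97.128.0/20 (H3) depth=20
  + 231.0.0.0/8 (H0) depth=8
  + 214.50.32.0/22 (H1) depth=22
  del 214.50.32.0/22 (clear depth 22)
  del 231.97.0.0/16 (clear depth 16)
  + 0.0.0.0/0 (H4) depth=0
  + 231.97.0.0/16 (H0) depth=16
  Q 231.0.0.2: descend 111001110 ; hops seen [H4,H3,H3,H0,H0] ; pick H0
  Q 231.0.3.211: descend 111001110 ; hops seen [H4,H3,H3,H0,H0] ; pick H0
  + 231.97.142.48/28 (H3) depth=28
  + 231.0.0.0/8 (H1) depth=8
  del 231.97.142.48/28 (clear depth 28)
  del 231.97.128.0/20 (clear depth 20)
  Q 231.97.0.208: descend 1110011101100001 ; hops seen [H4,H3,H3,H1,H0,H0] ; pick H0
  + 231.97.142.0/24 (H1) depth=24
  Q 231.97.142.0: descend 11100111011000011000111000 ; hops seen [H4,H3,H3,H1,H0,H0,H1] ; pick H1

== LOOKUPS ==
["H0","H0","H0","H2","H2","H0","H0","H2","H0","H0","H0","H0","H1"]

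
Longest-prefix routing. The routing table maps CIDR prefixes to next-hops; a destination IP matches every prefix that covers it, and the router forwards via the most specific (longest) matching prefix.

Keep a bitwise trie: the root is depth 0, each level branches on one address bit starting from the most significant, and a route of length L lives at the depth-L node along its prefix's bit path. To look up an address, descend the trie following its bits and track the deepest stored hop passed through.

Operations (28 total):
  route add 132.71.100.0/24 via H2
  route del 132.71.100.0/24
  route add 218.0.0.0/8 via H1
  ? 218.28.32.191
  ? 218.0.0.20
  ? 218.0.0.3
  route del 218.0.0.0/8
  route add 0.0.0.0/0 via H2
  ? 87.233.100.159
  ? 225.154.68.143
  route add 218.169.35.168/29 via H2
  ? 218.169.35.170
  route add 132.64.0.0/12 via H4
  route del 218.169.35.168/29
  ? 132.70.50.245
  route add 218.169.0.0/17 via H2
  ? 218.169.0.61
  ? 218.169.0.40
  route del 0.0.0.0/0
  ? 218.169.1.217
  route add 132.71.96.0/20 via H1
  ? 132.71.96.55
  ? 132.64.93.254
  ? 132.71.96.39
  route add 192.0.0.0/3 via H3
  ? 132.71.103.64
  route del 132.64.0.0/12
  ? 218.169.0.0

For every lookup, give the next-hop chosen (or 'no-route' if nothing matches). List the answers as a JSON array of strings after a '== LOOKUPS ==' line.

Trace:
  + 132.71.100.0/24 (H2) depth=24
  del 132.71.100.0/24 (clear depth 24)
  + 218.0.0.0/8 (H1) depth=8
  lookup 218.28.32.191: bits 11011010 walk d0:-→d1:-→d2:-→d3:-→d4:-→d5:-→d6:-→d7:-→d8:H1 -> H1
  lookup 218.0.0.20: bits 11011010 walk d0:-→d1:-→d2:-→d3:-→d4:-→d5:-→d6:-→d7:-→d8:H1 -> H1
  lookup 218.0.0.3: bits 11011010 walk d0:-→d1:-→d2:-→d3:-→d4:-→d5:-→d6:-→d7:-→d8:H1 -> H1
  del 218.0.0.0/8 (clear depth 8)
  + 0.0.0.0/0 (H2) depth=0
  lookup 87.233.100.159: bits ε walk d0:H2 -> H2
  lookup 225.154.68.143: bits 11 walk d0:H2→d1:-→d2:- -> H2
  + 218.169.35.168/29 (H2) depth=29
  lookup 218.169.35.170: bits 11011010101010010010001110101 walk d0:H2→d1:-→d2:-→d3:-→d4:-→d5:-→d6:-→d7:-→d8:-→d9:-→d10:-→d11:-→d12:-→d13:-→d14:-→d15:-→d16:-→d17:-→d18:-→d19:-→d20:-→d21:-→d22:-→d23:-→d24:-→d25:-→d26:-→d27:-→d28:-→d29:H2 -> H2
  + 132.64.0.0/12 (H4) depth=12
  del 218.169.35.168/29 (clear depth 29)
  lookup 132.70.50.245: bits 100001000100011 walk d0:H2→d1:-→d2:-→d3:-→d4:-→d5:-→d6:-→d7:-→d8:-→d9:-→d10:-→d11:-→d12:H4→d13:-→d14:-→d15:- -> H4
  + 218.169.0.0/17 (H2) depth=17
  lookup 218.169.0.61: bits 110110101010100100 walk d0:H2→d1:-→d2:-→d3:-→d4:-→d5:-→d6:-→d7:-→d8:-→d9:-→d10:-→d11:-→d12:-→d13:-→d14:-→d15:-→d16:-→d17:H2→d18:- -> H2
  lookup 218.169.0.40: bits 110110101010100100 walk d0:H2→d1:-→d2:-→d3:-→d4:-→d5:-→d6:-→d7:-→d8:-→d9:-→d10:-→d11:-→d12:-→d13:-→d14:-→d15:-→d16:-→d17:H2→d18:- -> H2
  del 0.0.0.0/0 (clear depth 0)
  lookup 218.169.1.217: bits 110110101010100100 walk d0:-→d1:-→d2:-→d3:-→d4:-→d5:-→d6:-→d7:-→d8:-→d9:-→d10:-→d11:-→d12:-→d13:-→d14:-→d15:-→d16:-→d17:H2→d18:- -> H2
  + 132.71.96.0/20 (H1) depth=20
  lookup 132.71.96.55: bits 100001000100011101100 walk d0:-→d1:-→d2:-→d3:-→d4:-→d5:-→d6:-→d7:-→d8:-→d9:-→d10:-→d11:-→d12:H4→d13:-→d14:-→d15:-→d16:-→d17:-→d18:-→d19:-→d20:H1→d21:- -> H1
  lookup 132.64.93.254: bits 1000010001000 walk d0:-→d1:-→d2:-→d3:-→d4:-→d5:-→d6:-→d7:-→d8:-→d9:-→d10:-→d11:-→d12:H4→d13:- -> H4
  lookup 132.71.96.39: bits 100001000100011101100 walk d0:-→d1:-→d2:-→d3:-→d4:-→d5:-→d6:-→d7:-→d8:-→d9:-→d10:-→d11:-→d12:H4→d13:-→d14:-→d15:-→d16:-→d17:-→d18:-→d19:-→d20:H1→d21:- -> H1
  + 192.0.0.0/3 (H3) depth=3
  lookup 132.71.103.64: bits 1000010001000111011001 walk d0:-→d1:-→d2:-→d3:-→d4:-→d5:-→d6:-→d7:-→d8:-→d9:-→d10:-→d11:-→d12:H4→d13:-→d14:-→d15:-→d16:-→d17:-→d18:-→d19:-→d20:H1→d21:-→d22:- -> H1
  del 132.64.0.0/12 (clear depth 12)
  lookup 218.169.0.0: bits 110110101010100100 walk d0:-→d1:-→d2:-→d3:H3→d4:-→d5:-→d6:-→d7:-→d8:-→d9:-→d10:-→d11:-→d12:-→d13:-→d14:-→d15:-→d16:-→d17:H2→d18:- -> H2

== LOOKUPS ==
["H1","H1","H1","H2","H2","H2","H4","H2","H2","H2","H1","H4","H1","H1","H2"]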